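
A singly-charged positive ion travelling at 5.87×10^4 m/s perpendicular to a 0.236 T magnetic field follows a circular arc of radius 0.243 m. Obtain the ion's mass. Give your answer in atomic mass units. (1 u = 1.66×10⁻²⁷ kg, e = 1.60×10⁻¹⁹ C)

m ≈ 94.2 u

qvB = mv²/r ⇒ m = qBr/v.
m = (1×1.60×10^-19)(0.236)(0.243) / (5.87×10^4) = 1.56×10^-25 kg = 94.2 u.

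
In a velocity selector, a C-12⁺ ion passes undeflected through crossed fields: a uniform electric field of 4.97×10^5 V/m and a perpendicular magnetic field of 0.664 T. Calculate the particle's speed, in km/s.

v ≈ 748 km/s

For zero net force, qE = qvB, so v = E/B.
v = (4.97×10^5) / (0.664) = 7.48×10^5 m/s.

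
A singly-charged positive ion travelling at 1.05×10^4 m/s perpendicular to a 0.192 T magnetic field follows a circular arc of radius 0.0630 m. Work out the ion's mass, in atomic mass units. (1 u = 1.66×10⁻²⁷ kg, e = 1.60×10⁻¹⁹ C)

qvB = mv²/r ⇒ m = qBr/v.
m = (1×1.60×10^-19)(0.192)(0.0630) / (1.05×10^4) = 1.84×10^-25 kg = 111 u.

m ≈ 111 u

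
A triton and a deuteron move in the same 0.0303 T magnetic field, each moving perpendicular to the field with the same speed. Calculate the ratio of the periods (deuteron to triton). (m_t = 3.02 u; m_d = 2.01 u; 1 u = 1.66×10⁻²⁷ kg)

T = 2πm/(qB) is independent of speed, so T₂/T₁ = (m₂/q₂)/(m₁/q₁).
T_{deuteron}/T_{triton} = (3.34×10^-27/1e) / (5.01×10^-27/1e) = 0.666.

ratio ≈ 0.666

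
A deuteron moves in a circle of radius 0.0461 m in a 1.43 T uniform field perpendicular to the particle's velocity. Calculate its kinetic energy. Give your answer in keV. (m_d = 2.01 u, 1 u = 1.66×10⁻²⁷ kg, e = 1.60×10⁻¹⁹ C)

v = qBr/m = (1×1.60×10^-19)(1.43)(0.0461) / (3.34×10^-27) = 3.16×10^6 m/s.
K = ½mv² = 0.5·(3.34×10^-27)·(3.16×10^6)² = 1.67×10^-14 J = 104 keV.

K ≈ 104 keV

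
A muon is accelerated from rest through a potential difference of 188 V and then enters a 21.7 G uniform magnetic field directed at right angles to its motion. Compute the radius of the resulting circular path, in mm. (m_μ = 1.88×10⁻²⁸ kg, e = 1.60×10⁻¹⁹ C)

r ≈ 306 mm

The kinetic energy gained is K = qV = (1×1.60×10^-19)(188) = 3.01×10^-17 J.
v = √(2K/m) = 5.66×10^5 m/s.
r = mv/(qB) = (1.88×10^-28)(5.66×10^5) / [(1×1.60×10^-19)(2.17×10^-3)] = 0.306 m.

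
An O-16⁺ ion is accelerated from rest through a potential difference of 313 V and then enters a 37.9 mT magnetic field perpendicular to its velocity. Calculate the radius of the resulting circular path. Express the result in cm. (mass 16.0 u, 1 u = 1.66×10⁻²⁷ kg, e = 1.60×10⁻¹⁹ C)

The kinetic energy gained is K = qV = (1×1.60×10^-19)(313) = 5.01×10^-17 J.
v = √(2K/m) = 6.14×10^4 m/s.
r = mv/(qB) = (2.66×10^-26)(6.14×10^4) / [(1×1.60×10^-19)(0.0379)] = 0.269 m.

r ≈ 26.9 cm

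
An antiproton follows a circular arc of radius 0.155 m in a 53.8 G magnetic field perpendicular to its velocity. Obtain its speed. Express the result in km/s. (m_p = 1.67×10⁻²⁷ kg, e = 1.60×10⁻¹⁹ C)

v ≈ 79.9 km/s

From qvB = mv²/r, v = qBr/m.
v = (1×1.60×10^-19)(5.38×10^-3)(0.155) / (1.67×10^-27) = 7.99×10^4 m/s.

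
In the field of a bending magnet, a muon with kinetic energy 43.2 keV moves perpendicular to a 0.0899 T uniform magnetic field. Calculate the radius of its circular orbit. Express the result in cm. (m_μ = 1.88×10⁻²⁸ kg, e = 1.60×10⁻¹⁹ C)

r ≈ 11.2 cm

Convert the energy: K = 43.2 keV = 6.91×10^-15 J.
v = √(2K/m) = √(2·6.91×10^-15/1.88×10^-28) = 8.58×10^6 m/s.
r = mv/(qB) = (1.88×10^-28)(8.58×10^6) / [(1×1.60×10^-19)(0.0899)] = 0.112 m.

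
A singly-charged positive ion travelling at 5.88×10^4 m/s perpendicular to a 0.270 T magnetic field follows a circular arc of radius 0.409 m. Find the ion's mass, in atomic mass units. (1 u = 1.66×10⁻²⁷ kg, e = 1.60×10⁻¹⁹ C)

m ≈ 181 u

qvB = mv²/r ⇒ m = qBr/v.
m = (1×1.60×10^-19)(0.270)(0.409) / (5.88×10^4) = 3.00×10^-25 kg = 181 u.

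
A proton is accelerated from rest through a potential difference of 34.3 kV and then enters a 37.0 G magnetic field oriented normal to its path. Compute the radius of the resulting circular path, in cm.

r ≈ 723 cm

The kinetic energy gained is K = qV = (1×1.60×10^-19)(3.43×10^4) = 5.49×10^-15 J.
v = √(2K/m) = 2.56×10^6 m/s.
r = mv/(qB) = (1.67×10^-27)(2.56×10^6) / [(1×1.60×10^-19)(3.70×10^-3)] = 7.23 m.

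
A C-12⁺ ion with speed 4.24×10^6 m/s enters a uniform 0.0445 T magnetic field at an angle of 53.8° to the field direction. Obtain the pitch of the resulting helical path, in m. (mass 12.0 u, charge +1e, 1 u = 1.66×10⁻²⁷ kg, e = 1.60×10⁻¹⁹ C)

The velocity component along B is v∥ = v cos53.8° = 2.50×10^6 m/s.
The cyclotron period T = 2πm/(qB) = 1.76×10^-5 s is set by m, q, B alone.
Pitch = v∥·T = (2.50×10^6)(1.76×10^-5) = 44.0 m.

pitch ≈ 44.0 m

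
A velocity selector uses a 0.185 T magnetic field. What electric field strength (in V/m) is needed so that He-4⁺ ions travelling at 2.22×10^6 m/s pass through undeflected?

E ≈ 4.11×10^5 V/m

qE = qvB ⇒ E = vB = (2.22×10^6)(0.185) = 4.11×10^5 V/m.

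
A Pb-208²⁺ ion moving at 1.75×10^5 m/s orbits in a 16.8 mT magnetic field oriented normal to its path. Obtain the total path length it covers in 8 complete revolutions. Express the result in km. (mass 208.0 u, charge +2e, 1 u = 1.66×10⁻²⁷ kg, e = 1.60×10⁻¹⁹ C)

r = mv/(qB) = 11.2 m, so one revolution covers 2πr = 70.6 m.
In 8 revolutions: L = 8·2πr = 565 m.

L ≈ 0.565 km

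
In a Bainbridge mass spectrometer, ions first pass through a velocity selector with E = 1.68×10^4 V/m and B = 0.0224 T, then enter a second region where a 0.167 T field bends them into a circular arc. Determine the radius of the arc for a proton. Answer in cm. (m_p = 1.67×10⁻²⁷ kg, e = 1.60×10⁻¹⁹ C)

The selector passes v = E/B = 1.68×10^4/0.0224 = 7.50×10^5 m/s.
In the deflection region, r = mv/(qB₂) = (1.67×10^-27)(7.50×10^5) / [(1×1.60×10^-19)(0.167)] = 0.0469 m.

r ≈ 4.69 cm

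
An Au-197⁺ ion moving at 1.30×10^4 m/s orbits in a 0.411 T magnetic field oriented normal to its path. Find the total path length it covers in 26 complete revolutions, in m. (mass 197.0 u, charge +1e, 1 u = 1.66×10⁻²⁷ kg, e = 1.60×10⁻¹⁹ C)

L ≈ 10.6 m

r = mv/(qB) = 0.0646 m, so one revolution covers 2πr = 0.406 m.
In 26 revolutions: L = 26·2πr = 10.6 m.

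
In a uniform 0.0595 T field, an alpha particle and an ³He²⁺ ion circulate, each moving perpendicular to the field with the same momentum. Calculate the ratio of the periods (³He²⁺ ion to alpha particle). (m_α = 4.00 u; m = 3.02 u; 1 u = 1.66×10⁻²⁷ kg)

T = 2πm/(qB) is independent of speed, so T₂/T₁ = (m₂/q₂)/(m₁/q₁).
T_{³He²⁺ ion}/T_{alpha particle} = (5.01×10^-27/2e) / (6.64×10^-27/2e) = 0.755.

ratio ≈ 0.755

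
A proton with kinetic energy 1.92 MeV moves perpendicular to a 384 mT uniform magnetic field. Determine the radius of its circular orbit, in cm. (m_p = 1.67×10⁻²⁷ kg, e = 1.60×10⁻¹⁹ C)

r ≈ 52.1 cm

Convert the energy: K = 1.92 MeV = 3.07×10^-13 J.
v = √(2K/m) = √(2·3.07×10^-13/1.67×10^-27) = 1.92×10^7 m/s.
r = mv/(qB) = (1.67×10^-27)(1.92×10^7) / [(1×1.60×10^-19)(0.384)] = 0.521 m.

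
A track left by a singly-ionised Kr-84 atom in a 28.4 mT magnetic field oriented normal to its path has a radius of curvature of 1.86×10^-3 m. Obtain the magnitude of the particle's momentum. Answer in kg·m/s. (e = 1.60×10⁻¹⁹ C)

Since qvB = mv²/r, the momentum p = mv = qBr.
p = (1×1.60×10^-19)(0.0284)(1.86×10^-3) = 8.45×10^-24 kg·m/s.

p ≈ 8.45×10^-24 kg·m/s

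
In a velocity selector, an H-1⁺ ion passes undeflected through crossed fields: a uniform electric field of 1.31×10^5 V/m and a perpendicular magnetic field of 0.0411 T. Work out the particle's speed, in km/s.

For zero net force, qE = qvB, so v = E/B.
v = (1.31×10^5) / (0.0411) = 3.19×10^6 m/s.

v ≈ 3190 km/s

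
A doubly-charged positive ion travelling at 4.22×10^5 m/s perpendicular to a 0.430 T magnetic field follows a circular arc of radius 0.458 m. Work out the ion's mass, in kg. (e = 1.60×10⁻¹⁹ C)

m ≈ 1.49×10^-25 kg

qvB = mv²/r ⇒ m = qBr/v.
m = (2×1.60×10^-19)(0.430)(0.458) / (4.22×10^5) = 1.49×10^-25 kg.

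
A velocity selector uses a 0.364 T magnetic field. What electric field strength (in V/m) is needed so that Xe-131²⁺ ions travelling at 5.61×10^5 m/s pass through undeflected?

qE = qvB ⇒ E = vB = (5.61×10^5)(0.364) = 2.04×10^5 V/m.

E ≈ 2.04×10^5 V/m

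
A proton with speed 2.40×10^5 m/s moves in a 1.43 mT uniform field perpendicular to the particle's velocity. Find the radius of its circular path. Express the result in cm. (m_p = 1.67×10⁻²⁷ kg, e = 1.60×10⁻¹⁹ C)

r ≈ 175 cm

The magnetic force provides the centripetal force: qvB = mv²/r, so r = mv/(qB).
r = (1.67×10^-27 kg)(2.40×10^5 m/s) / [(1×1.60×10^-19 C)(1.43×10^-3 T)] = 1.75 m.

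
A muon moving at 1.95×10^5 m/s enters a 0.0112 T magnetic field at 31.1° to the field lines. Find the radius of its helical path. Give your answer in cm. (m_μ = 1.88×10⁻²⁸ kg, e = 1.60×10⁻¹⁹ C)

Only the perpendicular component v⊥ = v sin31.1° = 1.01×10^5 m/s is bent by the field.
r = m v⊥ /(qB) = (1.88×10^-28)(1.01×10^5) / [(1×1.60×10^-19)(0.0112)] = 0.0106 m.

r ≈ 1.06 cm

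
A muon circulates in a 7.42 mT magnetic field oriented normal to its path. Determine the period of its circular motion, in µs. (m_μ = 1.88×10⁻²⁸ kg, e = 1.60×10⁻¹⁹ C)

The cyclotron period is independent of speed: T = 2πm/(qB).
T = 2π(1.88×10^-28) / [(1×1.60×10^-19)(7.42×10^-3)] = 9.95×10^-7 s.

T ≈ 0.995 µs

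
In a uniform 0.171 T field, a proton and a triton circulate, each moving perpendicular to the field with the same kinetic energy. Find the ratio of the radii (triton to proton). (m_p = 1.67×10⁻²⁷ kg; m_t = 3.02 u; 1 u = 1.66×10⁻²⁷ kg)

r = √(2mK)/(qB) ⇒ at equal K, r ∝ √m/q.
r_{triton}/r_{proton} = 1.73.

ratio ≈ 1.73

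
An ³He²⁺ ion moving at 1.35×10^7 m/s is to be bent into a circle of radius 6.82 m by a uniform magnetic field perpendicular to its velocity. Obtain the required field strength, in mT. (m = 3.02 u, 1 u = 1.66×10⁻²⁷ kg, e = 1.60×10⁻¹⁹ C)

qvB = mv²/r gives B = mv/(qr).
B = (5.01×10^-27)(1.35×10^7) / [(2×1.60×10^-19)(6.82)] = 0.0310 T.

B ≈ 31.0 mT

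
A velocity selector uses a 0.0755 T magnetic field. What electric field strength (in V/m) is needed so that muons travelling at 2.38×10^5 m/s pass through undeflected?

qE = qvB ⇒ E = vB = (2.38×10^5)(0.0755) = 1.80×10^4 V/m.

E ≈ 1.80×10^4 V/m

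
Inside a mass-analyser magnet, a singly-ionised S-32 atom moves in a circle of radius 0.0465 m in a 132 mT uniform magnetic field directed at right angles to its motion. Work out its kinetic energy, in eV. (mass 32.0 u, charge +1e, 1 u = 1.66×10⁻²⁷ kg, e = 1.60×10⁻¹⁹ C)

v = qBr/m = (1×1.60×10^-19)(0.132)(0.0465) / (5.31×10^-26) = 1.85×10^4 m/s.
K = ½mv² = 0.5·(5.31×10^-26)·(1.85×10^4)² = 9.08×10^-18 J = 56.7 eV.

K ≈ 56.7 eV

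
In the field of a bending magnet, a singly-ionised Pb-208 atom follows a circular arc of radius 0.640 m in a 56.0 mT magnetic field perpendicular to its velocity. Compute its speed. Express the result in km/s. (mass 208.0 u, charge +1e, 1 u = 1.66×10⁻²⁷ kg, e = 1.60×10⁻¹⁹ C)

v ≈ 16.6 km/s

From qvB = mv²/r, v = qBr/m.
v = (1×1.60×10^-19)(0.0560)(0.640) / (3.45×10^-25) = 1.66×10^4 m/s.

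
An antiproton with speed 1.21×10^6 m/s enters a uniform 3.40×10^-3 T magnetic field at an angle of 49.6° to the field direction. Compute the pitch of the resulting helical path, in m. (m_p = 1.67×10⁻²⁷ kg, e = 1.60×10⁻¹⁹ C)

The velocity component along B is v∥ = v cos49.6° = 7.84×10^5 m/s.
The cyclotron period T = 2πm/(qB) = 1.93×10^-5 s is set by m, q, B alone.
Pitch = v∥·T = (7.84×10^5)(1.93×10^-5) = 15.1 m.

pitch ≈ 15.1 m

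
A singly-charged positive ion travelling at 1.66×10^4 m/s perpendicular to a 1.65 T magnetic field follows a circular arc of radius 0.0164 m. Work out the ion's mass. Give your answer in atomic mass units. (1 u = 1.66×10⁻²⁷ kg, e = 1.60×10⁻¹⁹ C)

qvB = mv²/r ⇒ m = qBr/v.
m = (1×1.60×10^-19)(1.65)(0.0164) / (1.66×10^4) = 2.61×10^-25 kg = 157 u.

m ≈ 157 u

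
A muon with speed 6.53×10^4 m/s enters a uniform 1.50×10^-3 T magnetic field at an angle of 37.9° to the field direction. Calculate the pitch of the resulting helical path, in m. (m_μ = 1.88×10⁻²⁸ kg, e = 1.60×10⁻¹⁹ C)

The velocity component along B is v∥ = v cos37.9° = 5.15×10^4 m/s.
The cyclotron period T = 2πm/(qB) = 4.92×10^-6 s is set by m, q, B alone.
Pitch = v∥·T = (5.15×10^4)(4.92×10^-6) = 0.254 m.

pitch ≈ 0.254 m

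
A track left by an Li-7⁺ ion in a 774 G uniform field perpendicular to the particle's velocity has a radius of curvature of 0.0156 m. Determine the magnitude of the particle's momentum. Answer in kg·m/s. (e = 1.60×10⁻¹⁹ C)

p ≈ 1.93×10^-22 kg·m/s

Since qvB = mv²/r, the momentum p = mv = qBr.
p = (1×1.60×10^-19)(0.0774)(0.0156) = 1.93×10^-22 kg·m/s.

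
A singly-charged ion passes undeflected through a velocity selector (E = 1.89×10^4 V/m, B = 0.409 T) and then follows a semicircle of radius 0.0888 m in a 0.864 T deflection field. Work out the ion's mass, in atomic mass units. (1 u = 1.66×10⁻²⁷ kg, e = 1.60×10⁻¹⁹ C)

v = E/B₁ = 4.62×10^4 m/s.
From r = mv/(qB₂), m = qB₂r/v = (1×1.60×10^-19)(0.864)(0.0888) / (4.62×10^4) = 2.66×10^-25 kg.
In atomic mass units: m = 2.66×10^-25 / 1.66×10^-27 = 160 u.

m ≈ 160 u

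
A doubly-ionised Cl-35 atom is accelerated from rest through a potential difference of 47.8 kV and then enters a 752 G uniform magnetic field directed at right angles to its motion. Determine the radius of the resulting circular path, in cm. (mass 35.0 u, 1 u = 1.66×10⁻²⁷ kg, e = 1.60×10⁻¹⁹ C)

The kinetic energy gained is K = qV = (2×1.60×10^-19)(4.78×10^4) = 1.53×10^-14 J.
v = √(2K/m) = 7.26×10^5 m/s.
r = mv/(qB) = (5.81×10^-26)(7.26×10^5) / [(2×1.60×10^-19)(0.0752)] = 1.75 m.

r ≈ 175 cm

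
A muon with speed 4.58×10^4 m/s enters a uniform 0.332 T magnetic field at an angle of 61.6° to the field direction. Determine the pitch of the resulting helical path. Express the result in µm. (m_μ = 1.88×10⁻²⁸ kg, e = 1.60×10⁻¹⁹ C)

pitch ≈ 484 µm

The velocity component along B is v∥ = v cos61.6° = 2.18×10^4 m/s.
The cyclotron period T = 2πm/(qB) = 2.22×10^-8 s is set by m, q, B alone.
Pitch = v∥·T = (2.18×10^4)(2.22×10^-8) = 4.84×10^-4 m.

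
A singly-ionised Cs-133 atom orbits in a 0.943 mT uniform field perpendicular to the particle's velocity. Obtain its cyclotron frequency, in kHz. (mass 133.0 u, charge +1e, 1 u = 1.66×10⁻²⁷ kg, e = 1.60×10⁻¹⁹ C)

f = qB/(2πm) = (1×1.60×10^-19)(9.43×10^-4) / [2π(2.21×10^-25)] = 109 Hz.

f ≈ 0.109 kHz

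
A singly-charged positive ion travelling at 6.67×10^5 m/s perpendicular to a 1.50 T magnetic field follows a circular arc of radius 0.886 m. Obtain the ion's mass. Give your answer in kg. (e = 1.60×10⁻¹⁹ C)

m ≈ 3.19×10^-25 kg

qvB = mv²/r ⇒ m = qBr/v.
m = (1×1.60×10^-19)(1.50)(0.886) / (6.67×10^5) = 3.19×10^-25 kg.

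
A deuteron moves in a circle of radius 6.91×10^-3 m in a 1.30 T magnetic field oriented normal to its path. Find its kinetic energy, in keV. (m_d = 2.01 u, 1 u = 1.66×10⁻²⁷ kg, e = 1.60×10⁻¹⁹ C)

K ≈ 1.93 keV

v = qBr/m = (1×1.60×10^-19)(1.30)(6.91×10^-3) / (3.34×10^-27) = 4.31×10^5 m/s.
K = ½mv² = 0.5·(3.34×10^-27)·(4.31×10^5)² = 3.10×10^-16 J = 1.93 keV.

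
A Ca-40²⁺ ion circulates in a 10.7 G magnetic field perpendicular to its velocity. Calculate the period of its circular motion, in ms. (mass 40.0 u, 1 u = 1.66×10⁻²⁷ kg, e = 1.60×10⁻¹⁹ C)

T ≈ 1.22 ms

The cyclotron period is independent of speed: T = 2πm/(qB).
T = 2π(6.64×10^-26) / [(2×1.60×10^-19)(1.07×10^-3)] = 1.22×10^-3 s.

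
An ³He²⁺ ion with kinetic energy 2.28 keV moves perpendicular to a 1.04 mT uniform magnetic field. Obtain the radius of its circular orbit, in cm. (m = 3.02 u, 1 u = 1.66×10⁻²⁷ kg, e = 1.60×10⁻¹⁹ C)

r ≈ 575 cm

Convert the energy: K = 2.28 keV = 3.65×10^-16 J.
v = √(2K/m) = √(2·3.65×10^-16/5.01×10^-27) = 3.81×10^5 m/s.
r = mv/(qB) = (5.01×10^-27)(3.81×10^5) / [(2×1.60×10^-19)(1.04×10^-3)] = 5.75 m.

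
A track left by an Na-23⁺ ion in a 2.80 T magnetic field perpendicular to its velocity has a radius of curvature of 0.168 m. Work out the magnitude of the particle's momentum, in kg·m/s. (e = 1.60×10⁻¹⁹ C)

p ≈ 7.53×10^-20 kg·m/s

Since qvB = mv²/r, the momentum p = mv = qBr.
p = (1×1.60×10^-19)(2.80)(0.168) = 7.53×10^-20 kg·m/s.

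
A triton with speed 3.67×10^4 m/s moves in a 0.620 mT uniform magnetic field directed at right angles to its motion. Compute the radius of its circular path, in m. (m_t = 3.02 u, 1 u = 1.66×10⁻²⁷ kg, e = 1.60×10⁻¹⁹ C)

The magnetic force provides the centripetal force: qvB = mv²/r, so r = mv/(qB).
r = (5.01×10^-27 kg)(3.67×10^4 m/s) / [(1×1.60×10^-19 C)(6.20×10^-4 T)] = 1.85 m.

r ≈ 1.85 m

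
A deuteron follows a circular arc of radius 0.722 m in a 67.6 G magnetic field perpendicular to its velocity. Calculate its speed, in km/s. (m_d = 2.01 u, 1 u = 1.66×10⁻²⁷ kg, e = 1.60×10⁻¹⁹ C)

v ≈ 234 km/s

From qvB = mv²/r, v = qBr/m.
v = (1×1.60×10^-19)(6.76×10^-3)(0.722) / (3.34×10^-27) = 2.34×10^5 m/s.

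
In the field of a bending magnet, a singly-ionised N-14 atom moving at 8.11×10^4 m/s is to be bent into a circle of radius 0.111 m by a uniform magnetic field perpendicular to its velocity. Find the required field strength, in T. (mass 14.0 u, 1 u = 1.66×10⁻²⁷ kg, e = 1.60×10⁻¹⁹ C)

qvB = mv²/r gives B = mv/(qr).
B = (2.32×10^-26)(8.11×10^4) / [(1×1.60×10^-19)(0.111)] = 0.106 T.

B ≈ 0.106 T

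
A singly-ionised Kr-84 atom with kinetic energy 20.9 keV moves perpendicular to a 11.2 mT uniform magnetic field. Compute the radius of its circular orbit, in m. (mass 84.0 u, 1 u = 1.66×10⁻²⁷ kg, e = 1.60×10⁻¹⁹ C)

Convert the energy: K = 20.9 keV = 3.34×10^-15 J.
v = √(2K/m) = √(2·3.34×10^-15/1.39×10^-25) = 2.19×10^5 m/s.
r = mv/(qB) = (1.39×10^-25)(2.19×10^5) / [(1×1.60×10^-19)(0.0112)] = 17.0 m.

r ≈ 17.0 m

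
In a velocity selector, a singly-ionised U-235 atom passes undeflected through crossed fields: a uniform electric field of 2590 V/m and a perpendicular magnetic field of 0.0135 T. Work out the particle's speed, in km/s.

For zero net force, qE = qvB, so v = E/B.
v = (2590) / (0.0135) = 1.92×10^5 m/s.

v ≈ 192 km/s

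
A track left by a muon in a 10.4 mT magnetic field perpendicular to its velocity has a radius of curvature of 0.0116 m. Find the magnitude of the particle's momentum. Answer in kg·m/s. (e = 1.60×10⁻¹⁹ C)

Since qvB = mv²/r, the momentum p = mv = qBr.
p = (1×1.60×10^-19)(0.0104)(0.0116) = 1.93×10^-23 kg·m/s.

p ≈ 1.93×10^-23 kg·m/s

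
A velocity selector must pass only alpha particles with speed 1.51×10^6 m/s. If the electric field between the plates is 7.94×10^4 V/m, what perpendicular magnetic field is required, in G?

qE = qvB ⇒ B = E/v = (7.94×10^4) / (1.51×10^6) = 0.0526 T.

B ≈ 526 G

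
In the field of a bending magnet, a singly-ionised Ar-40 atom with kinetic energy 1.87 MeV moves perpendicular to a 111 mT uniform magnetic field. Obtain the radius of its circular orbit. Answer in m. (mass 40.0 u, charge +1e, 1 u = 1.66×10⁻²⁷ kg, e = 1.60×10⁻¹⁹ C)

r ≈ 11.2 m

Convert the energy: K = 1.87 MeV = 2.99×10^-13 J.
v = √(2K/m) = √(2·2.99×10^-13/6.64×10^-26) = 3.00×10^6 m/s.
r = mv/(qB) = (6.64×10^-26)(3.00×10^6) / [(1×1.60×10^-19)(0.111)] = 11.2 m.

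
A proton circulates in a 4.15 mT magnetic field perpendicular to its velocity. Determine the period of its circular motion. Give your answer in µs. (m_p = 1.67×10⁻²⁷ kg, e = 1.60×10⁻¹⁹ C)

T ≈ 15.8 µs

The cyclotron period is independent of speed: T = 2πm/(qB).
T = 2π(1.67×10^-27) / [(1×1.60×10^-19)(4.15×10^-3)] = 1.58×10^-5 s.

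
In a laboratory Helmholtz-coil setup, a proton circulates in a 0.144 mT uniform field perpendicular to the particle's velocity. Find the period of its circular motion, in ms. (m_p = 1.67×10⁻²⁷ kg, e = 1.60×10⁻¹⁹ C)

The cyclotron period is independent of speed: T = 2πm/(qB).
T = 2π(1.67×10^-27) / [(1×1.60×10^-19)(1.44×10^-4)] = 4.55×10^-4 s.

T ≈ 0.455 ms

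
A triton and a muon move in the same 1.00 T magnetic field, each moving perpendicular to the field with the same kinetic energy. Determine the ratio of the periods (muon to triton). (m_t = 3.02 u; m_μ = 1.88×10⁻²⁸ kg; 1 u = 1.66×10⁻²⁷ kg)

ratio ≈ 0.0375

T = 2πm/(qB) is independent of speed, so T₂/T₁ = (m₂/q₂)/(m₁/q₁).
T_{muon}/T_{triton} = (1.88×10^-28/1e) / (5.01×10^-27/1e) = 0.0375.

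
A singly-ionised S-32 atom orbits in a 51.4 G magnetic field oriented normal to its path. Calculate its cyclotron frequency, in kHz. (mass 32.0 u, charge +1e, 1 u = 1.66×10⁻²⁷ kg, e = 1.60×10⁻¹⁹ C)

f ≈ 2.46 kHz

f = qB/(2πm) = (1×1.60×10^-19)(5.14×10^-3) / [2π(5.31×10^-26)] = 2460 Hz.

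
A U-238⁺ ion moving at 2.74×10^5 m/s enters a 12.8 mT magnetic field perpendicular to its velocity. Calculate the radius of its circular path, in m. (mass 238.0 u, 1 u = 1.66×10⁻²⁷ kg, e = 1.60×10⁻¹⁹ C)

r ≈ 52.9 m

The magnetic force provides the centripetal force: qvB = mv²/r, so r = mv/(qB).
r = (3.95×10^-25 kg)(2.74×10^5 m/s) / [(1×1.60×10^-19 C)(0.0128 T)] = 52.9 m.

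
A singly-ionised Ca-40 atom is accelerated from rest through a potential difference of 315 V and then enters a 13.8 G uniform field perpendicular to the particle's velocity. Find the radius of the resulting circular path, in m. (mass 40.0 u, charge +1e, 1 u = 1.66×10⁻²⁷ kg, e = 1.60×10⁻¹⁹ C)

r ≈ 11.7 m

The kinetic energy gained is K = qV = (1×1.60×10^-19)(315) = 5.04×10^-17 J.
v = √(2K/m) = 3.90×10^4 m/s.
r = mv/(qB) = (6.64×10^-26)(3.90×10^4) / [(1×1.60×10^-19)(1.38×10^-3)] = 11.7 m.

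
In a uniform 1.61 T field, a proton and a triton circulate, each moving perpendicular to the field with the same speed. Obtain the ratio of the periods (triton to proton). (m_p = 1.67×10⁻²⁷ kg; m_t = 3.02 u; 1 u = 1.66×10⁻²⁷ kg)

T = 2πm/(qB) is independent of speed, so T₂/T₁ = (m₂/q₂)/(m₁/q₁).
T_{triton}/T_{proton} = (5.01×10^-27/1e) / (1.67×10^-27/1e) = 3.00.

ratio ≈ 3.00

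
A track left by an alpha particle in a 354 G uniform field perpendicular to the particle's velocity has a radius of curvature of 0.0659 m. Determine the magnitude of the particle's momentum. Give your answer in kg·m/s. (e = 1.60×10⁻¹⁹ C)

p ≈ 7.47×10^-22 kg·m/s

Since qvB = mv²/r, the momentum p = mv = qBr.
p = (2×1.60×10^-19)(0.0354)(0.0659) = 7.47×10^-22 kg·m/s.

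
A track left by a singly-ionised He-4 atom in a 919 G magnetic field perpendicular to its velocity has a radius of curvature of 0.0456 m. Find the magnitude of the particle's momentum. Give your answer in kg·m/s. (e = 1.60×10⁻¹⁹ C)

Since qvB = mv²/r, the momentum p = mv = qBr.
p = (1×1.60×10^-19)(0.0919)(0.0456) = 6.71×10^-22 kg·m/s.

p ≈ 6.71×10^-22 kg·m/s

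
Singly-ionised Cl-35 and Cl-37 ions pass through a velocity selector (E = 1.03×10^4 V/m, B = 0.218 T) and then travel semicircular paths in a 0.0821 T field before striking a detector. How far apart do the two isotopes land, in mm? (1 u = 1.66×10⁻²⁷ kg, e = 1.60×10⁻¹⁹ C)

Both emerge at v = E/B₁ = 4.72×10^4 m/s.
r = mv/(qB₂), so r₁ = 0.2090 m and r₂ = 0.2209 m, giving Δr = 0.0119 m.
After a semicircle each ion lands a diameter 2r from the entry slit, so the separation is 2Δr = 0.0239 m.

Δd ≈ 23.9 mm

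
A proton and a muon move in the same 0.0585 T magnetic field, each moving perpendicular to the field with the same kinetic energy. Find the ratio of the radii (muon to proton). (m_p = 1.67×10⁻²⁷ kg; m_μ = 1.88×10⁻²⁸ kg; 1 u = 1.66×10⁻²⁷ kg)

ratio ≈ 0.336

r = √(2mK)/(qB) ⇒ at equal K, r ∝ √m/q.
r_{muon}/r_{proton} = 0.336.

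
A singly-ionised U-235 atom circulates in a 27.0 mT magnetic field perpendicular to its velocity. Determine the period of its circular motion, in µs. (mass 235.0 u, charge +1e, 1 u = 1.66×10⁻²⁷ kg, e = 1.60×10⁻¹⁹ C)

T ≈ 567 µs

The cyclotron period is independent of speed: T = 2πm/(qB).
T = 2π(3.90×10^-25) / [(1×1.60×10^-19)(0.0270)] = 5.67×10^-4 s.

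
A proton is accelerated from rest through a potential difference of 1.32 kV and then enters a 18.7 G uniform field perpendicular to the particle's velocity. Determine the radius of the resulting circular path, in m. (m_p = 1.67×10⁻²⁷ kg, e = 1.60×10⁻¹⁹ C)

r ≈ 2.81 m

The kinetic energy gained is K = qV = (1×1.60×10^-19)(1320) = 2.11×10^-16 J.
v = √(2K/m) = 5.03×10^5 m/s.
r = mv/(qB) = (1.67×10^-27)(5.03×10^5) / [(1×1.60×10^-19)(1.87×10^-3)] = 2.81 m.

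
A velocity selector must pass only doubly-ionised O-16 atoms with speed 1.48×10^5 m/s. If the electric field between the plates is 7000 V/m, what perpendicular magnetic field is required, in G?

qE = qvB ⇒ B = E/v = (7000) / (1.48×10^5) = 0.0473 T.

B ≈ 473 G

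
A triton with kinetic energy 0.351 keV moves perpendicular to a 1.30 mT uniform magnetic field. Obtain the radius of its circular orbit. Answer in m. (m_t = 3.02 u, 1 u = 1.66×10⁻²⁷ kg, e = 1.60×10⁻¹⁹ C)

Convert the energy: K = 0.351 keV = 5.62×10^-17 J.
v = √(2K/m) = √(2·5.62×10^-17/5.01×10^-27) = 1.50×10^5 m/s.
r = mv/(qB) = (5.01×10^-27)(1.50×10^5) / [(1×1.60×10^-19)(1.30×10^-3)] = 3.61 m.

r ≈ 3.61 m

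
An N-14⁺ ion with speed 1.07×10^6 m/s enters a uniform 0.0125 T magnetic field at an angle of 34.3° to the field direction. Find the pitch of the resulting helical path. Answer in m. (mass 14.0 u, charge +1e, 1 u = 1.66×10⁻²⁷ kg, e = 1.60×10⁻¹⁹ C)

pitch ≈ 64.5 m

The velocity component along B is v∥ = v cos34.3° = 8.84×10^5 m/s.
The cyclotron period T = 2πm/(qB) = 7.30×10^-5 s is set by m, q, B alone.
Pitch = v∥·T = (8.84×10^5)(7.30×10^-5) = 64.5 m.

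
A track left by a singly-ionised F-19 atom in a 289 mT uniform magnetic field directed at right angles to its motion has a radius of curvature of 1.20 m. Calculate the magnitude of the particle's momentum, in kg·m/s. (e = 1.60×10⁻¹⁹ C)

p ≈ 5.55×10^-20 kg·m/s

Since qvB = mv²/r, the momentum p = mv = qBr.
p = (1×1.60×10^-19)(0.289)(1.20) = 5.55×10^-20 kg·m/s.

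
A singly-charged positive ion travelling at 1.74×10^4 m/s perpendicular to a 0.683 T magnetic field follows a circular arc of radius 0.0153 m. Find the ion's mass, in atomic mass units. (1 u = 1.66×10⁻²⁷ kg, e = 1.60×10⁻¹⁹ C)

m ≈ 57.9 u

qvB = mv²/r ⇒ m = qBr/v.
m = (1×1.60×10^-19)(0.683)(0.0153) / (1.74×10^4) = 9.61×10^-26 kg = 57.9 u.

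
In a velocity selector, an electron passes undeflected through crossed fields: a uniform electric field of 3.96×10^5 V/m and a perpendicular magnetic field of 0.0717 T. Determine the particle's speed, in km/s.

For zero net force, qE = qvB, so v = E/B.
v = (3.96×10^5) / (0.0717) = 5.52×10^6 m/s.

v ≈ 5520 km/s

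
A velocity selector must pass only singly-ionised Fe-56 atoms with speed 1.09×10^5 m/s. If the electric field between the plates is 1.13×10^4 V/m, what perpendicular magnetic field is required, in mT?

qE = qvB ⇒ B = E/v = (1.13×10^4) / (1.09×10^5) = 0.104 T.

B ≈ 104 mT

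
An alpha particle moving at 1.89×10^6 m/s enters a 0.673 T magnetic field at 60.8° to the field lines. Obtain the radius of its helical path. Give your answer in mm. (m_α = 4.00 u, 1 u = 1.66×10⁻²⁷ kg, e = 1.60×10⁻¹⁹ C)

Only the perpendicular component v⊥ = v sin60.8° = 1.65×10^6 m/s is bent by the field.
r = m v⊥ /(qB) = (6.64×10^-27)(1.65×10^6) / [(2×1.60×10^-19)(0.673)] = 0.0509 m.

r ≈ 50.9 mm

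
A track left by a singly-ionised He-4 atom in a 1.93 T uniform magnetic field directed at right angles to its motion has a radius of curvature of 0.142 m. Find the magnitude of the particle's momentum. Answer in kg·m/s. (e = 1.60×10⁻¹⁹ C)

Since qvB = mv²/r, the momentum p = mv = qBr.
p = (1×1.60×10^-19)(1.93)(0.142) = 4.38×10^-20 kg·m/s.

p ≈ 4.38×10^-20 kg·m/s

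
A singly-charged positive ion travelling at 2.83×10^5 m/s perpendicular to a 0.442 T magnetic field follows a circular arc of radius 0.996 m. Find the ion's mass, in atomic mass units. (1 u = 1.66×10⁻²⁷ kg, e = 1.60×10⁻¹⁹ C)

m ≈ 150 u

qvB = mv²/r ⇒ m = qBr/v.
m = (1×1.60×10^-19)(0.442)(0.996) / (2.83×10^5) = 2.49×10^-25 kg = 150 u.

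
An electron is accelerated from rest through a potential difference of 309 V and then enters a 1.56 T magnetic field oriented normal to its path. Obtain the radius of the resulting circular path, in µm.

The kinetic energy gained is K = qV = (1×1.60×10^-19)(309) = 4.94×10^-17 J.
v = √(2K/m) = 1.04×10^7 m/s.
r = mv/(qB) = (9.11×10^-31)(1.04×10^7) / [(1×1.60×10^-19)(1.56)] = 3.80×10^-5 m.

r ≈ 38.0 µm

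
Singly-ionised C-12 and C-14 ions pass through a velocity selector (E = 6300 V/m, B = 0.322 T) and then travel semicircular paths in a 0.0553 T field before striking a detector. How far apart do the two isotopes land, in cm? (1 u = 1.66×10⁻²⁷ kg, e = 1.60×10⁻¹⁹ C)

Δd ≈ 1.47 cm

Both emerge at v = E/B₁ = 1.96×10^4 m/s.
r = mv/(qB₂), so r₁ = 0.04405 m and r₂ = 0.05139 m, giving Δr = 7.34×10^-3 m.
After a semicircle each ion lands a diameter 2r from the entry slit, so the separation is 2Δr = 0.0147 m.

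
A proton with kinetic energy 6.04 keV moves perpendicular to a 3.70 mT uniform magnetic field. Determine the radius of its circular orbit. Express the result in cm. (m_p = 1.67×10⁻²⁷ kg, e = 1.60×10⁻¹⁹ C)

r ≈ 303 cm

Convert the energy: K = 6.04 keV = 9.66×10^-16 J.
v = √(2K/m) = √(2·9.66×10^-16/1.67×10^-27) = 1.08×10^6 m/s.
r = mv/(qB) = (1.67×10^-27)(1.08×10^6) / [(1×1.60×10^-19)(3.70×10^-3)] = 3.03 m.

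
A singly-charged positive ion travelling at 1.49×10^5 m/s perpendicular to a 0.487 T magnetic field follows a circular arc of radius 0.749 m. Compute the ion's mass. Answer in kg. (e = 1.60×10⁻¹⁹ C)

qvB = mv²/r ⇒ m = qBr/v.
m = (1×1.60×10^-19)(0.487)(0.749) / (1.49×10^5) = 3.92×10^-25 kg.

m ≈ 3.92×10^-25 kg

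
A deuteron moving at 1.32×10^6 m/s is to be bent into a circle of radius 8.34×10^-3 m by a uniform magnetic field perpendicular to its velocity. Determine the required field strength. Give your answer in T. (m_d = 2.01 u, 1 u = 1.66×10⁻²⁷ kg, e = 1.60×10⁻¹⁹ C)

qvB = mv²/r gives B = mv/(qr).
B = (3.34×10^-27)(1.32×10^6) / [(1×1.60×10^-19)(8.34×10^-3)] = 3.30 T.

B ≈ 3.30 T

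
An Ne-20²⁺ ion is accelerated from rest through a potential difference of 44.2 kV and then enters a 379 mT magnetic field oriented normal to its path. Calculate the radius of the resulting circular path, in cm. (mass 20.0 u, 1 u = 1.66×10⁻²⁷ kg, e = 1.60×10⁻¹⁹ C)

The kinetic energy gained is K = qV = (2×1.60×10^-19)(4.42×10^4) = 1.41×10^-14 J.
v = √(2K/m) = 9.23×10^5 m/s.
r = mv/(qB) = (3.32×10^-26)(9.23×10^5) / [(2×1.60×10^-19)(0.379)] = 0.253 m.

r ≈ 25.3 cm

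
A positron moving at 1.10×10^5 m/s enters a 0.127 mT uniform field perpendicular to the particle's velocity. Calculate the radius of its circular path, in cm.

r ≈ 0.493 cm

The magnetic force provides the centripetal force: qvB = mv²/r, so r = mv/(qB).
r = (9.11×10^-31 kg)(1.10×10^5 m/s) / [(1×1.60×10^-19 C)(1.27×10^-4 T)] = 4.93×10^-3 m.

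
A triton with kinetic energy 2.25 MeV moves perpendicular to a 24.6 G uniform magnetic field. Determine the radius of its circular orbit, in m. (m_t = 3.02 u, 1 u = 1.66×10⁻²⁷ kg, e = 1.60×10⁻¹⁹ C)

r ≈ 153 m

Convert the energy: K = 2.25 MeV = 3.60×10^-13 J.
v = √(2K/m) = √(2·3.60×10^-13/5.01×10^-27) = 1.20×10^7 m/s.
r = mv/(qB) = (5.01×10^-27)(1.20×10^7) / [(1×1.60×10^-19)(2.46×10^-3)] = 153 m.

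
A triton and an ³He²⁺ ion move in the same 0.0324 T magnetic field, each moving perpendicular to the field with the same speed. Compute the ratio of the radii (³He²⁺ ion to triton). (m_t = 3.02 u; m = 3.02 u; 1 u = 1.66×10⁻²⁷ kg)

r = mv/(qB) ⇒ at equal v, r ∝ m/q.
r_{³He²⁺ ion}/r_{triton} = 0.500.

ratio ≈ 0.500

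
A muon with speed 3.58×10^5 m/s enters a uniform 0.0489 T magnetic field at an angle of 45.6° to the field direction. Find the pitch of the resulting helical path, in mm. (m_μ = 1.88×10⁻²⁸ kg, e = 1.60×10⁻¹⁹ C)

pitch ≈ 37.8 mm

The velocity component along B is v∥ = v cos45.6° = 2.50×10^5 m/s.
The cyclotron period T = 2πm/(qB) = 1.51×10^-7 s is set by m, q, B alone.
Pitch = v∥·T = (2.50×10^5)(1.51×10^-7) = 0.0378 m.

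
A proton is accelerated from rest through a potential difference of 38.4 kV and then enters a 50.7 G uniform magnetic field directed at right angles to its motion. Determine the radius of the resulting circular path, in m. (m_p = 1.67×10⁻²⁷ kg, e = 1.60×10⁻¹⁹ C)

r ≈ 5.58 m

The kinetic energy gained is K = qV = (1×1.60×10^-19)(3.84×10^4) = 6.14×10^-15 J.
v = √(2K/m) = 2.71×10^6 m/s.
r = mv/(qB) = (1.67×10^-27)(2.71×10^6) / [(1×1.60×10^-19)(5.07×10^-3)] = 5.58 m.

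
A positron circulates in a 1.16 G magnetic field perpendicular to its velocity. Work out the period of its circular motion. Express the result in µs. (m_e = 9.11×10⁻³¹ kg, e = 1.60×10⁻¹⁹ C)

T ≈ 0.308 µs

The cyclotron period is independent of speed: T = 2πm/(qB).
T = 2π(9.11×10^-31) / [(1×1.60×10^-19)(1.16×10^-4)] = 3.08×10^-7 s.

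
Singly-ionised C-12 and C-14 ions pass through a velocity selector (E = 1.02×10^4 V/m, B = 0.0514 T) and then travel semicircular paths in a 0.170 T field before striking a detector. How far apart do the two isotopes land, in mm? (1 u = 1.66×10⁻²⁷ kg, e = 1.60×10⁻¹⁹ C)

Δd ≈ 48.4 mm

Both emerge at v = E/B₁ = 1.98×10^5 m/s.
r = mv/(qB₂), so r₁ = 0.1453 m and r₂ = 0.1696 m, giving Δr = 0.0242 m.
After a semicircle each ion lands a diameter 2r from the entry slit, so the separation is 2Δr = 0.0484 m.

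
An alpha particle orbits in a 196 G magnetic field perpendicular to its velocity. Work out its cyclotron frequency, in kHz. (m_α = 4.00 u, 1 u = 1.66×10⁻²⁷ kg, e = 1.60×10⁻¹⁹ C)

f ≈ 150 kHz

f = qB/(2πm) = (2×1.60×10^-19)(0.0196) / [2π(6.64×10^-27)] = 1.50×10^5 Hz.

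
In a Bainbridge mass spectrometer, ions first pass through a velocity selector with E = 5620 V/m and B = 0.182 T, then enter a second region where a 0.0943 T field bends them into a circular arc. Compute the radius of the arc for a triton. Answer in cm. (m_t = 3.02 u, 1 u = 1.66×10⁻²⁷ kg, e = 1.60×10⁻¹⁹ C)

The selector passes v = E/B = 5620/0.182 = 3.09×10^4 m/s.
In the deflection region, r = mv/(qB₂) = (5.01×10^-27)(3.09×10^4) / [(1×1.60×10^-19)(0.0943)] = 0.0103 m.

r ≈ 1.03 cm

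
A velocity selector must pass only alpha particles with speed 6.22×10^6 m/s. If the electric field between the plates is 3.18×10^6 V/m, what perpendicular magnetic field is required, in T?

qE = qvB ⇒ B = E/v = (3.18×10^6) / (6.22×10^6) = 0.511 T.

B ≈ 0.511 T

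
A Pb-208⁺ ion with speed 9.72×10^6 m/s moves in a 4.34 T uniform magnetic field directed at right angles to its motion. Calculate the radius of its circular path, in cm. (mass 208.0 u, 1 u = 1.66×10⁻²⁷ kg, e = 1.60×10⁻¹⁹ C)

r ≈ 483 cm

The magnetic force provides the centripetal force: qvB = mv²/r, so r = mv/(qB).
r = (3.45×10^-25 kg)(9.72×10^6 m/s) / [(1×1.60×10^-19 C)(4.34 T)] = 4.83 m.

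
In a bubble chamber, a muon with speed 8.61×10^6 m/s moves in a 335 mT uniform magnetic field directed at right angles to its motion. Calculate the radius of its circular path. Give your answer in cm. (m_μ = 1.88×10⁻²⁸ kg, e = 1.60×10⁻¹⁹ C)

The magnetic force provides the centripetal force: qvB = mv²/r, so r = mv/(qB).
r = (1.88×10^-28 kg)(8.61×10^6 m/s) / [(1×1.60×10^-19 C)(0.335 T)] = 0.0302 m.

r ≈ 3.02 cm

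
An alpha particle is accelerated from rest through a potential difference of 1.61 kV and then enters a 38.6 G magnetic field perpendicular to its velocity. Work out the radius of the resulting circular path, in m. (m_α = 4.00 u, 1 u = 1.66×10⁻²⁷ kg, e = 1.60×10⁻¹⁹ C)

The kinetic energy gained is K = qV = (2×1.60×10^-19)(1610) = 5.15×10^-16 J.
v = √(2K/m) = 3.94×10^5 m/s.
r = mv/(qB) = (6.64×10^-27)(3.94×10^5) / [(2×1.60×10^-19)(3.86×10^-3)] = 2.12 m.

r ≈ 2.12 m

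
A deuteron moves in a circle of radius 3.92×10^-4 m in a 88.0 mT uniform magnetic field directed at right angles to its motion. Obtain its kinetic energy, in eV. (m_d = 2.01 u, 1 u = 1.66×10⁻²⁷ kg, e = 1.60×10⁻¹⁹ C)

v = qBr/m = (1×1.60×10^-19)(0.0880)(3.92×10^-4) / (3.34×10^-27) = 1650 m/s.
K = ½mv² = 0.5·(3.34×10^-27)·(1650)² = 4.57×10^-21 J = 0.0285 eV.

K ≈ 0.0285 eV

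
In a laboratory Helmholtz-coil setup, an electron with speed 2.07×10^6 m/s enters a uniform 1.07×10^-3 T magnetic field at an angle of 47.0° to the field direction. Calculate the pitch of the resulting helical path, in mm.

pitch ≈ 47.2 mm

The velocity component along B is v∥ = v cos47.0° = 1.41×10^6 m/s.
The cyclotron period T = 2πm/(qB) = 3.34×10^-8 s is set by m, q, B alone.
Pitch = v∥·T = (1.41×10^6)(3.34×10^-8) = 0.0472 m.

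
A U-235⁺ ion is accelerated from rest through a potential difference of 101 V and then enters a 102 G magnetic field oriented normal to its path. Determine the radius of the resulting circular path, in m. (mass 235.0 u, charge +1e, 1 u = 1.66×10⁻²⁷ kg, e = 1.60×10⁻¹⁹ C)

The kinetic energy gained is K = qV = (1×1.60×10^-19)(101) = 1.62×10^-17 J.
v = √(2K/m) = 9100 m/s.
r = mv/(qB) = (3.90×10^-25)(9100) / [(1×1.60×10^-19)(0.0102)] = 2.18 m.

r ≈ 2.18 m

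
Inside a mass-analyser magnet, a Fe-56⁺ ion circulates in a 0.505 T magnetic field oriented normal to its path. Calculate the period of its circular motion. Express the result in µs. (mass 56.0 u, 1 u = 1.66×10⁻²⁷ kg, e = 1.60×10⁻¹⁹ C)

T ≈ 7.23 µs

The cyclotron period is independent of speed: T = 2πm/(qB).
T = 2π(9.30×10^-26) / [(1×1.60×10^-19)(0.505)] = 7.23×10^-6 s.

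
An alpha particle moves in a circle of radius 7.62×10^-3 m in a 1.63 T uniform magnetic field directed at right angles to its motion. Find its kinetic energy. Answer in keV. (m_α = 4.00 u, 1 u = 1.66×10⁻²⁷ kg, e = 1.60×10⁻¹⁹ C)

v = qBr/m = (2×1.60×10^-19)(1.63)(7.62×10^-3) / (6.64×10^-27) = 5.99×10^5 m/s.
K = ½mv² = 0.5·(6.64×10^-27)·(5.99×10^5)² = 1.19×10^-15 J = 7.43 keV.

K ≈ 7.43 keV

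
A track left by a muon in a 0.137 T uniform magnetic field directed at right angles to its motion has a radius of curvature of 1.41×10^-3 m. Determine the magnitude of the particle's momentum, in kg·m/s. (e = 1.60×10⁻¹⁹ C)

Since qvB = mv²/r, the momentum p = mv = qBr.
p = (1×1.60×10^-19)(0.137)(1.41×10^-3) = 3.09×10^-23 kg·m/s.

p ≈ 3.09×10^-23 kg·m/s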